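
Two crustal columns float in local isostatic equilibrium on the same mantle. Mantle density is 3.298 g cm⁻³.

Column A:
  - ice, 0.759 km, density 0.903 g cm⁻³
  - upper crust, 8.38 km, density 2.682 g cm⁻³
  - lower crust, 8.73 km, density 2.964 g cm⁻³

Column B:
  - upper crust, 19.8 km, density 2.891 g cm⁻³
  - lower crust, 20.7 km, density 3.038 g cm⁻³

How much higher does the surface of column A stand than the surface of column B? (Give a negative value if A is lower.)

For any compensation level in the mantle, the mantle terms cancel and isostasy reduces to e = (Σt_A − Σt_B) − (Σ(ρt)_A − Σ(ρt)_B) / ρ_m.
Σt_A = 17.869 km; Σt_B = 40.5 km; Σ(ρt)_A = 49.036257; Σ(ρt)_B = 120.1284 (in km·g cm⁻³).
e = (17.869 − 40.5) − (49.036257 − 120.1284) / 3.298 = −1.07 km.

−1.07 km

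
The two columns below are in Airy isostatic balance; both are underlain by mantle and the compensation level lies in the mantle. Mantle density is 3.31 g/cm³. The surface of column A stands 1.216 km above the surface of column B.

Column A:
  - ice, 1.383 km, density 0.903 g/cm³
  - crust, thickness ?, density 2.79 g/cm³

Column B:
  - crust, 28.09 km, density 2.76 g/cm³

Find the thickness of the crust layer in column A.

31 km

Take the compensation level at the base of the deeper column (depth z_c below the surface of column A) and equate Σ ρ_i t_i down to z_c; mantle fills any gap and the z_c terms cancel.
Column A: 1.383×0.903 + x×2.79 + (z_c − 1.383 − x)×3.31
Column B: 1.216×0 + 28.09×2.76 + (z_c − 1.216 − 28.09)×3.31
The z_c×3.31 term appears on both sides and cancels. Collect the known terms of each column as K = Σ(ρt)_known − 3.31 × (depth of known layers): K_A = 1.248849 − 3.31×1.383 = −3.328881; K_B = 77.5284 − 3.31×(1.216 + 28.09) = −19.47446.
Balance: K_A − x×(3.31 − 2.79) = K_B, so x = (K_A − K_B)/(3.31 − 2.79) = 16.1456/0.52 = 31 km.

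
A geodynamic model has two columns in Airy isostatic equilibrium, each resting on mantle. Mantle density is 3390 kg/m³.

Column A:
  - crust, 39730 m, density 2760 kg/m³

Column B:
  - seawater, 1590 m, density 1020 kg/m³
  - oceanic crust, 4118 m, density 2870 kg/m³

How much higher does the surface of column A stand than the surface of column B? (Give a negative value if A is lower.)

For any compensation level in the mantle, the mantle terms cancel and isostasy reduces to e = (Σt_A − Σt_B) − (Σ(ρt)_A − Σ(ρt)_B) / ρ_m.
Σt_A = 39730 m; Σt_B = 5708 m; Σ(ρt)_A = 109654800; Σ(ρt)_B = 13440460 (in m·kg/m³).
e = (39730 − 5708) − (109654800 − 13440460) / 3390 = 5640 m.

5640 m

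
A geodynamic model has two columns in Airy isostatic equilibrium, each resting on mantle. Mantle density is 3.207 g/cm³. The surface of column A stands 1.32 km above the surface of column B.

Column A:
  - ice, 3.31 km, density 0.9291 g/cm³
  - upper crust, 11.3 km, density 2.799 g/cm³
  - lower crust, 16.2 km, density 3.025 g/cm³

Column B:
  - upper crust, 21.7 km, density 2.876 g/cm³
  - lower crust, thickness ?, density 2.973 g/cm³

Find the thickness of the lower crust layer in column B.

15.7 km

Take the compensation level at the base of the deeper column (depth z_c below the surface of column A) and equate Σ ρ_i t_i down to z_c; mantle fills any gap and the z_c terms cancel.
Column A: 3.31×0.9291 + 11.3×2.799 + 16.2×3.025 + (z_c − 30.81)×3.207
Column B: 1.32×0 + 21.7×2.876 + x×2.973 + (z_c − 1.32 − 21.7 − x)×3.207
The z_c×3.207 term appears on both sides and cancels. Collect the known terms of each column as K = Σ(ρt)_known − 3.207 × (depth of known layers): K_A = 83.709021 − 3.207×30.81 = −15.098649; K_B = 62.4092 − 3.207×(1.32 + 21.7) = −11.41594.
Balance: K_A = K_B − x×(3.207 − 2.973), so x = (K_B − K_A)/(3.207 − 2.973) = 3.68271/0.234 = 15.7 km.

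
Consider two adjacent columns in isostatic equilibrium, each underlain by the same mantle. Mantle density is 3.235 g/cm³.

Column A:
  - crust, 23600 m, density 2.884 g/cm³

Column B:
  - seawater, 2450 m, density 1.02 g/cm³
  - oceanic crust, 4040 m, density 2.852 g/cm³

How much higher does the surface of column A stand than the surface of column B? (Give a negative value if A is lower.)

For any compensation level in the mantle, the mantle terms cancel and isostasy reduces to e = (Σt_A − Σt_B) − (Σ(ρt)_A − Σ(ρt)_B) / ρ_m.
Σt_A = 23600 m; Σt_B = 6490 m; Σ(ρt)_A = 68062.4; Σ(ρt)_B = 14021.08 (in m·g/cm³).
e = (23600 − 6490) − (68062.4 − 14021.08) / 3.235 = 405 m.

405 m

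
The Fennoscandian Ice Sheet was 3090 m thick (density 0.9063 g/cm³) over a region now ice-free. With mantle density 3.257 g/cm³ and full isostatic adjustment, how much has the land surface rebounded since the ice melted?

Removing the load lets mantle flow back in; uplift u satisfies ρ_ice t = ρ_m u.
u = t ρ_ice/ρ_m = 3090 m × 0.9063/3.257 = 860 m.

860 m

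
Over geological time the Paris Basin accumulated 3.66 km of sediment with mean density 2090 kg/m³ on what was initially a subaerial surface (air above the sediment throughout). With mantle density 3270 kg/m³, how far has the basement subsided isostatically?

Subaerial load: s = t ρ_sed / ρ_m = 3.66 km × 2090/3270 = 2.34 km.

2.34 km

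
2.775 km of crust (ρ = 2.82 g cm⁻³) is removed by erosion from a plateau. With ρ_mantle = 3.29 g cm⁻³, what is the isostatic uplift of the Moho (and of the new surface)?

2.38 km

Unloading: uplift u = e ρ_c/ρ_m = 2.775 km × 2.82/3.29 = 2.38 km.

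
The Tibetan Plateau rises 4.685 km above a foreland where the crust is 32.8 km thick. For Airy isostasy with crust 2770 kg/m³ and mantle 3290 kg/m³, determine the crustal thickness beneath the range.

62.4 km

Root depth r = h ρ_c / (ρ_m − ρ_c) = 4.685 km × 2770 / 520 = 24.96 km.
Total thickness = T + h + r = 32.8 km + 4.685 km + 24.96 km = 62.4 km.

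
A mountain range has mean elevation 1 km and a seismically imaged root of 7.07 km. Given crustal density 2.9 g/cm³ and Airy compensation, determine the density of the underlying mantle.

3.31 g/cm³

Airy balance: ρ_c h = (ρ_m − ρ_c) r → ρ_m = ρ_c (1 + h/r).
ρ_m = 2.9 × (1 + 1 km/7.07 km) = 3.31 g/cm³.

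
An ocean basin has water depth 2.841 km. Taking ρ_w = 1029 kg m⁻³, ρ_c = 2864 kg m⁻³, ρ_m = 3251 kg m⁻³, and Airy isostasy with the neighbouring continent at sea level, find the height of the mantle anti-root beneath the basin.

In Airy isostatic equilibrium: replacing crust with seawater at the top is compensated by replacing crust with mantle at the base: d (ρ_c − ρ_w) = a (ρ_m − ρ_c).
a = d (ρ_c − ρ_w)/(ρ_m − ρ_c) = 2.841 km × 1835/387 = 13.5 km.

13.5 km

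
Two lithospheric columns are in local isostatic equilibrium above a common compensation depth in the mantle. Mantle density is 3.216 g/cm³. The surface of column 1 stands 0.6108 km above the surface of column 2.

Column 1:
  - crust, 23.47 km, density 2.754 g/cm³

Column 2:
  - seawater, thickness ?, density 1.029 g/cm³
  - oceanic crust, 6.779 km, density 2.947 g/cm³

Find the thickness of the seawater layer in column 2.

3.23 km

Take the compensation level at the base of the deeper column (depth z_c below the surface of column 1) and equate Σ ρ_i t_i down to z_c; mantle fills any gap and the z_c terms cancel.
Column 1: 23.47×2.754 + (z_c − 23.47)×3.216
Column 2: 0.6108×0 + x×1.029 + 6.779×2.947 + (z_c − 0.6108 − 6.779 − x)×3.216
The z_c×3.216 term appears on both sides and cancels. Collect the known terms of each column as K = Σ(ρt)_known − 3.216 × (depth of known layers): K_1 = 64.63638 − 3.216×23.47 = −10.84314; K_2 = 19.977713 − 3.216×(0.6108 + 6.779) = −3.7878838.
Balance: K_1 = K_2 − x×(3.216 − 1.029), so x = (K_2 − K_1)/(3.216 − 1.029) = 7.05526/2.187 = 3.23 km.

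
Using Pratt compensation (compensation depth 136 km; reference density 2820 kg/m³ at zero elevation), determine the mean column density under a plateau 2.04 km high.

2780 kg/m³

Pratt balance: ρ_ref D = ρ (D + h).
ρ = ρ_ref D/(D + h) = 2820 × 136 km/(136 km + 2.04 km) = 2780 kg/m³.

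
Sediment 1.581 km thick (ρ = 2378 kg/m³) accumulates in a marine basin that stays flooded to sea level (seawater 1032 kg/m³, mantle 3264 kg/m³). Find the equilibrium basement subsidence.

0.953 km

Submarine loading: the sediment displaces seawater, and the subsidence is in turn flooded, so s (ρ_m − ρ_w) = t (ρ_sed − ρ_w).
s = 1.581 km × (2378 − 1032) / (3264 − 1032) = 0.953 km.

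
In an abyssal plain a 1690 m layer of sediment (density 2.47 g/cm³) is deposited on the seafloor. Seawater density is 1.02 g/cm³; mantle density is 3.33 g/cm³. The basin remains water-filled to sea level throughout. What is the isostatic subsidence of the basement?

Submarine loading: the sediment displaces seawater, and the subsidence is in turn flooded, so s (ρ_m − ρ_w) = t (ρ_sed − ρ_w).
s = 1690 m × (2.47 − 1.02) / (3.33 − 1.02) = 1060 m.

1060 m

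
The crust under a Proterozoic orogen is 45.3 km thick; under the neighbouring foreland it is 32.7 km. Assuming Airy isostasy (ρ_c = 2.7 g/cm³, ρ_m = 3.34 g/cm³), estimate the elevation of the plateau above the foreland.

2.41 km

Excess crust Δ = 45.3 km − 32.7 km = 12.6 km, split between elevation h and root r with h + r = Δ.
Airy balance ρ_c h = (ρ_m − ρ_c) r gives r = h ρ_c/(ρ_m − ρ_c), so h (1 + ρ_c/(ρ_m − ρ_c)) = Δ, i.e. h = Δ (ρ_m − ρ_c)/ρ_m.
h = 12.6 km × 0.64/3.34 = 2.41 km.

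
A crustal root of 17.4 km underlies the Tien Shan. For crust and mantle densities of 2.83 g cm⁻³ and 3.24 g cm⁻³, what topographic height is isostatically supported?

2.52 km

Isostatic balance requires: ρ_c h = (ρ_m − ρ_c) r.
h = r (ρ_m − ρ_c) / ρ_c = 17.4 km × (3.24 − 2.83) / 2.83 = 2.52 km.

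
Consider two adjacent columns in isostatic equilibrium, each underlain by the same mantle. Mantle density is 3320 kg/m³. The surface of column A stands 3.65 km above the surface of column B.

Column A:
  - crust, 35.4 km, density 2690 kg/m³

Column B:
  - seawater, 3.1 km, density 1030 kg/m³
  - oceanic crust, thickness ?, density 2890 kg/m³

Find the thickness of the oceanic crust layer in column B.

Take the compensation level at the base of the deeper column (depth z_c below the surface of column A) and equate Σ ρ_i t_i down to z_c; mantle fills any gap and the z_c terms cancel.
Column A: 35.4×2690 + (z_c − 35.4)×3320
Column B: 3.65×0 + 3.1×1030 + x×2890 + (z_c − 3.65 − 3.1 − x)×3320
The z_c×3320 term appears on both sides and cancels. Collect the known terms of each column as K = Σ(ρt)_known − 3320 × (depth of known layers): K_A = 95226 − 3320×35.4 = −22302; K_B = 3193 − 3320×(3.65 + 3.1) = −19217.
Balance: K_A = K_B − x×(3320 − 2890), so x = (K_B − K_A)/(3320 − 2890) = 3085/430 = 7.17 km.

7.17 km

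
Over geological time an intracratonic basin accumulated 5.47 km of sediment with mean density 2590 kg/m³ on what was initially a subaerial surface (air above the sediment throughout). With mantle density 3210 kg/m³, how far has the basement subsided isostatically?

4.41 km

Subaerial load: s = t ρ_sed / ρ_m = 5.47 km × 2590/3210 = 4.41 km.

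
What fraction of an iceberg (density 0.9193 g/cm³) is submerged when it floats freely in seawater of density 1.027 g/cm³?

Submerged fraction = ρ_obj/ρ_fluid = 0.9193/1.027 = 0.895.

0.895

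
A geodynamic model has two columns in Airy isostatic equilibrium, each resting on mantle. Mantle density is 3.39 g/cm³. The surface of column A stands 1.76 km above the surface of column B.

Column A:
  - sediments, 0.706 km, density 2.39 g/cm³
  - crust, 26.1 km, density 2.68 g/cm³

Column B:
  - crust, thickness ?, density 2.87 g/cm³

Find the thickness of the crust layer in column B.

25.5 km

Take the compensation level at the base of the deeper column (depth z_c below the surface of column A) and equate Σ ρ_i t_i down to z_c; mantle fills any gap and the z_c terms cancel.
Column A: 0.706×2.39 + 26.1×2.68 + (z_c − 26.806)×3.39
Column B: 1.76×0 + x×2.87 + (z_c − 1.76 − 0 − x)×3.39
The z_c×3.39 term appears on both sides and cancels. Collect the known terms of each column as K = Σ(ρt)_known − 3.39 × (depth of known layers): K_A = 71.63534 − 3.39×26.806 = −19.237; K_B = 0 − 3.39×(1.76 + 0) = −5.9664.
Balance: K_A = K_B − x×(3.39 − 2.87), so x = (K_B − K_A)/(3.39 − 2.87) = 13.2706/0.52 = 25.5 km.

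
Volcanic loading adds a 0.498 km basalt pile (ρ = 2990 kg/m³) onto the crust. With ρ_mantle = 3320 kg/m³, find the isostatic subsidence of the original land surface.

0.449 km

Subaerial loading: s = t ρ_load / ρ_m.
s = 0.498 km × 2990/3320 = 0.449 km.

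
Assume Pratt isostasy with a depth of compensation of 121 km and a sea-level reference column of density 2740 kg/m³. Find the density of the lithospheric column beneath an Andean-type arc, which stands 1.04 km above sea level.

2720 kg/m³

Pratt balance: ρ_ref D = ρ (D + h).
ρ = ρ_ref D/(D + h) = 2740 × 121 km/(121 km + 1.04 km) = 2720 kg/m³.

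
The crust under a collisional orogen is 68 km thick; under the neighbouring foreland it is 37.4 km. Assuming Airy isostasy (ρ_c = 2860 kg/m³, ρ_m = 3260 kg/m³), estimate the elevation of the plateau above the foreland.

Excess crust Δ = 68 km − 37.4 km = 30.6 km, split between elevation h and root r with h + r = Δ.
Airy balance ρ_c h = (ρ_m − ρ_c) r gives r = h ρ_c/(ρ_m − ρ_c), so h (1 + ρ_c/(ρ_m − ρ_c)) = Δ, i.e. h = Δ (ρ_m − ρ_c)/ρ_m.
h = 30.6 km × 400/3260 = 3.75 km.

3.75 km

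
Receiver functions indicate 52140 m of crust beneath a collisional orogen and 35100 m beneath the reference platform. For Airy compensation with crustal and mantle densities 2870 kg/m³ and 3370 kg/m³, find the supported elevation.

2530 m

Excess crust Δ = 52140 m − 35100 m = 17040 m, split between elevation h and root r with h + r = Δ.
Airy balance ρ_c h = (ρ_m − ρ_c) r gives r = h ρ_c/(ρ_m − ρ_c), so h (1 + ρ_c/(ρ_m − ρ_c)) = Δ, i.e. h = Δ (ρ_m − ρ_c)/ρ_m.
h = 17040 m × 500/3370 = 2530 m.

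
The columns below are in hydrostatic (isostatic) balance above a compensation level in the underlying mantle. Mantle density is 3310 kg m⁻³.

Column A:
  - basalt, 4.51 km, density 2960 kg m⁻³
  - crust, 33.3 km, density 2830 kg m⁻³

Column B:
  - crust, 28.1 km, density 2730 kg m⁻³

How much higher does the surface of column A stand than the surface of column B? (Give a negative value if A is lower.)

0.382 km

For any compensation level in the mantle, the mantle terms cancel and isostasy reduces to e = (Σt_A − Σt_B) − (Σ(ρt)_A − Σ(ρt)_B) / ρ_m.
Σt_A = 37.81 km; Σt_B = 28.1 km; Σ(ρt)_A = 107588.6; Σ(ρt)_B = 76713 (in km·kg m⁻³).
e = (37.81 − 28.1) − (107588.6 − 76713) / 3310 = 0.382 km.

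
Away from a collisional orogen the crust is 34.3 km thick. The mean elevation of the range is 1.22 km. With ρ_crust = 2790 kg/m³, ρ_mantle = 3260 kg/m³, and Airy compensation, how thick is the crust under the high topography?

Root depth r = h ρ_c / (ρ_m − ρ_c) = 1.22 km × 2790 / 470 = 7.242 km.
Total thickness = T + h + r = 34.3 km + 1.22 km + 7.242 km = 42.8 km.

42.8 km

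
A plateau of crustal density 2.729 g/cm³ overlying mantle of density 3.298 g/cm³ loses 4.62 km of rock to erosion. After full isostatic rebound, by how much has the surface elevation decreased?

Rebound u = e ρ_c/ρ_m = 4.62 km × 2.729/3.298 = 3.823 km.
Net surface drop = e − u = 4.62 km − 3.823 km = e (ρ_m − ρ_c)/ρ_m = 0.797 km.

0.797 km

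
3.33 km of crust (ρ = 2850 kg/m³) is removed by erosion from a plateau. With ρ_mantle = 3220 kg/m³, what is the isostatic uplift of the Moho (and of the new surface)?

Unloading: uplift u = e ρ_c/ρ_m = 3.33 km × 2850/3220 = 2.95 km.

2.95 km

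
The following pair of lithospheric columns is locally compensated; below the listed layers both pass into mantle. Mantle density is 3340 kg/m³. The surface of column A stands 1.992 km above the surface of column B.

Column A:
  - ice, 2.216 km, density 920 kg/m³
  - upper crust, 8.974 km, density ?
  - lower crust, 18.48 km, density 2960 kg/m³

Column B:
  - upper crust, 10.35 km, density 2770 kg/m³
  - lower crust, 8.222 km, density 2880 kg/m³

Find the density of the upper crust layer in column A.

Take the compensation level at the base of the deeper column (depth z_c below the surface of column A) and equate Σ ρ_i t_i down to z_c; mantle fills any gap and the z_c terms cancel.
Column A: 2.216×920 + 8.974×ρ + 18.48×2960 + (z_c − 29.67)×3340
Column B: 1.992×0 + 10.35×2770 + 8.222×2880 + (z_c − 1.992 − 18.572)×3340
The z_c×3340 term appears on both sides and cancels. Collect the known terms of each column as K = Σ(ρt)_known − 3340 × (depth of known layers): K_A = 56739.52 − 3340×29.67 = −42358.28; K_B = 52348.86 − 3340×(1.992 + 18.572) = −16334.9.
Balance: K_A + 8.974×ρ = K_B, so ρ = (K_B − K_A)/8.974 = 26023.4/8.974 = 2900 kg/m³.

2900 kg/m³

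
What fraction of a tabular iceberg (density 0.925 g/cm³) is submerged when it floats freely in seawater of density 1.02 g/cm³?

Submerged fraction = ρ_obj/ρ_fluid = 0.925/1.02 = 90.7%.

90.7%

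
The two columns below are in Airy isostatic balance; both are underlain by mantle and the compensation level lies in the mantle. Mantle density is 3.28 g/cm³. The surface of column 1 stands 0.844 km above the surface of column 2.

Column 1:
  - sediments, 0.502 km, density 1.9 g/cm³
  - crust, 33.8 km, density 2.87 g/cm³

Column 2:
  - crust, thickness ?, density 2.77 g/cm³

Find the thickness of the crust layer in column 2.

Take the compensation level at the base of the deeper column (depth z_c below the surface of column 1) and equate Σ ρ_i t_i down to z_c; mantle fills any gap and the z_c terms cancel.
Column 1: 0.502×1.9 + 33.8×2.87 + (z_c − 34.302)×3.28
Column 2: 0.844×0 + x×2.77 + (z_c − 0.844 − 0 − x)×3.28
The z_c×3.28 term appears on both sides and cancels. Collect the known terms of each column as K = Σ(ρt)_known − 3.28 × (depth of known layers): K_1 = 97.9598 − 3.28×34.302 = −14.55076; K_2 = 0 − 3.28×(0.844 + 0) = −2.76832.
Balance: K_1 = K_2 − x×(3.28 − 2.77), so x = (K_2 − K_1)/(3.28 − 2.77) = 11.7824/0.51 = 23.1 km.

23.1 km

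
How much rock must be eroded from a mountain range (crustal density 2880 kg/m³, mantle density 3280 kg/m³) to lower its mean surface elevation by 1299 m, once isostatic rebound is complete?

10700 m

Net drop Δ = e − u = e − e ρ_c/ρ_m = e (ρ_m − ρ_c)/ρ_m.
e = Δ ρ_m/(ρ_m − ρ_c) = 1299 m × 3280/400 = 10700 m.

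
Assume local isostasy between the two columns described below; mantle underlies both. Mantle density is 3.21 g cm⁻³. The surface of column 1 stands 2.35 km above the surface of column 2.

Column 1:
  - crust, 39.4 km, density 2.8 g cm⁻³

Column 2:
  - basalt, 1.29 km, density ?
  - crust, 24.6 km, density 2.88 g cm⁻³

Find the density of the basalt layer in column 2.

2.83 g cm⁻³

Take the compensation level at the base of the deeper column (depth z_c below the surface of column 1) and equate Σ ρ_i t_i down to z_c; mantle fills any gap and the z_c terms cancel.
Column 1: 39.4×2.8 + (z_c − 39.4)×3.21
Column 2: 2.35×0 + 1.29×ρ + 24.6×2.88 + (z_c − 2.35 − 25.89)×3.21
The z_c×3.21 term appears on both sides and cancels. Collect the known terms of each column as K = Σ(ρt)_known − 3.21 × (depth of known layers): K_1 = 110.32 − 3.21×39.4 = −16.154; K_2 = 70.848 − 3.21×(2.35 + 25.89) = −19.8024.
Balance: K_1 = K_2 + 1.29×ρ, so ρ = (K_1 − K_2)/1.29 = 3.6484/1.29 = 2.83 g cm⁻³.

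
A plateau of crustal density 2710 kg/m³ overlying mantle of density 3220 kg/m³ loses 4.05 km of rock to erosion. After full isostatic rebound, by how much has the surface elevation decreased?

Rebound u = e ρ_c/ρ_m = 4.05 km × 2710/3220 = 3.409 km.
Net surface drop = e − u = 4.05 km − 3.409 km = e (ρ_m − ρ_c)/ρ_m = 0.641 km.

0.641 km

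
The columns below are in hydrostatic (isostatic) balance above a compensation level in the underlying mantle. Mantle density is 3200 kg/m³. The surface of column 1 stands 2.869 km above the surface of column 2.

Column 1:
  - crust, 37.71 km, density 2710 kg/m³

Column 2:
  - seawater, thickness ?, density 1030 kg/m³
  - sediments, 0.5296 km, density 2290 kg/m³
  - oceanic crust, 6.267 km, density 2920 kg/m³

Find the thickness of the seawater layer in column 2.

Take the compensation level at the base of the deeper column (depth z_c below the surface of column 1) and equate Σ ρ_i t_i down to z_c; mantle fills any gap and the z_c terms cancel.
Column 1: 37.71×2710 + (z_c − 37.71)×3200
Column 2: 2.869×0 + x×1030 + 0.5296×2290 + 6.267×2920 + (z_c − 2.869 − 6.7966 − x)×3200
The z_c×3200 term appears on both sides and cancels. Collect the known terms of each column as K = Σ(ρt)_known − 3200 × (depth of known layers): K_1 = 102194.1 − 3200×37.71 = −18477.9; K_2 = 19512.424 − 3200×(2.869 + 6.7966) = −11417.496.
Balance: K_1 = K_2 − x×(3200 − 1030), so x = (K_2 − K_1)/(3200 − 1030) = 7060.4/2170 = 3.25 km.

3.25 km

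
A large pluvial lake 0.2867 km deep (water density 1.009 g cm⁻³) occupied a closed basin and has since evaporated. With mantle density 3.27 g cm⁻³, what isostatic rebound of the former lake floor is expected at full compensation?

0.0885 km

u = d ρ_w/ρ_m = 0.2867 km × 1.009/3.27 = 0.0885 km.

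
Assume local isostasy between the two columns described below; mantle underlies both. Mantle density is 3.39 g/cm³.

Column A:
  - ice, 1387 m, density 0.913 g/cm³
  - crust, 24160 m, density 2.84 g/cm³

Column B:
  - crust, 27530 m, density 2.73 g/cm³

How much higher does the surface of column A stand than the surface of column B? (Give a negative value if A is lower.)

−427 m

For any compensation level in the mantle, the mantle terms cancel and isostasy reduces to e = (Σt_A − Σt_B) − (Σ(ρt)_A − Σ(ρt)_B) / ρ_m.
Σt_A = 25547 m; Σt_B = 27530 m; Σ(ρt)_A = 69880.731; Σ(ρt)_B = 75156.9 (in m·g/cm³).
e = (25547 − 27530) − (69880.731 − 75156.9) / 3.39 = −427 m.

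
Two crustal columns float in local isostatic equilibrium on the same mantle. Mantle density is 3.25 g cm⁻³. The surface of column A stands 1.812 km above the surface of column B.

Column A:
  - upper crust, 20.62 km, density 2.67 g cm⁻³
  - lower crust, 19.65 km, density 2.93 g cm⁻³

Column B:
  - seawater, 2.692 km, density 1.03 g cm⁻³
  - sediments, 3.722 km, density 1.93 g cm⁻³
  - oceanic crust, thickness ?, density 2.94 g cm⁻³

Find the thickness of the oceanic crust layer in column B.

Take the compensation level at the base of the deeper column (depth z_c below the surface of column A) and equate Σ ρ_i t_i down to z_c; mantle fills any gap and the z_c terms cancel.
Column A: 20.62×2.67 + 19.65×2.93 + (z_c − 40.27)×3.25
Column B: 1.812×0 + 2.692×1.03 + 3.722×1.93 + x×2.94 + (z_c − 1.812 − 6.414 − x)×3.25
The z_c×3.25 term appears on both sides and cancels. Collect the known terms of each column as K = Σ(ρt)_known − 3.25 × (depth of known layers): K_A = 112.6299 − 3.25×40.27 = −18.2476; K_B = 9.95622 − 3.25×(1.812 + 6.414) = −16.77828.
Balance: K_A = K_B − x×(3.25 − 2.94), so x = (K_B − K_A)/(3.25 − 2.94) = 1.46932/0.31 = 4.74 km.

4.74 km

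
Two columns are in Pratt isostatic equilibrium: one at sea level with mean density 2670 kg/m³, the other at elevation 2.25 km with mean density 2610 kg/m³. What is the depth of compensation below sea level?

ρ_ref D = ρ (D + h) → D (ρ_ref − ρ) = ρ h.
D = ρ h/(ρ_ref − ρ) = 2610 × 2.25 km/(2670 − 2610) = 97.9 km.

97.9 km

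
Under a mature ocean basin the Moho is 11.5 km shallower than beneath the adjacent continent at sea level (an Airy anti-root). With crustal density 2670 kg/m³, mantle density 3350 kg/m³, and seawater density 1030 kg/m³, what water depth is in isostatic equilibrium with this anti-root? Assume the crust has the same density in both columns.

4.77 km

Replacing a thickness d of crust by seawater at the top must be balanced by replacing crust with mantle at the base: d (ρ_c − ρ_w) = a (ρ_m − ρ_c).
d = a (ρ_m − ρ_c)/(ρ_c − ρ_w) = 11.5 km × 680/1640 = 4.77 km.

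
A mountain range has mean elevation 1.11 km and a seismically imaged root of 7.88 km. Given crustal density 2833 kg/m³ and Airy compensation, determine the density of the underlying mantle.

Airy balance: ρ_c h = (ρ_m − ρ_c) r → ρ_m = ρ_c (1 + h/r).
ρ_m = 2833 × (1 + 1.11 km/7.88 km) = 3230 kg/m³.

3230 kg/m³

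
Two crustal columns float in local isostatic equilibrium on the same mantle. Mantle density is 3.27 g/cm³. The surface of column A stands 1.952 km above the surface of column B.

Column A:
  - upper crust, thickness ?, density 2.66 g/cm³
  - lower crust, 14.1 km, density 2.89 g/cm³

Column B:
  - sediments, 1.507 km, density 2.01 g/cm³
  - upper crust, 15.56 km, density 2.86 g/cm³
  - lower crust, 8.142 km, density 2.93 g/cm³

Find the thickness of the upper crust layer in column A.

Take the compensation level at the base of the deeper column (depth z_c below the surface of column A) and equate Σ ρ_i t_i down to z_c; mantle fills any gap and the z_c terms cancel.
Column A: x×2.66 + 14.1×2.89 + (z_c − 14.1 − x)×3.27
Column B: 1.952×0 + 1.507×2.01 + 15.56×2.86 + 8.142×2.93 + (z_c − 1.952 − 25.209)×3.27
The z_c×3.27 term appears on both sides and cancels. Collect the known terms of each column as K = Σ(ρt)_known − 3.27 × (depth of known layers): K_A = 40.749 − 3.27×14.1 = −5.358; K_B = 71.38673 − 3.27×(1.952 + 25.209) = −17.42974.
Balance: K_A − x×(3.27 − 2.66) = K_B, so x = (K_A − K_B)/(3.27 − 2.66) = 12.0717/0.61 = 19.8 km.

19.8 km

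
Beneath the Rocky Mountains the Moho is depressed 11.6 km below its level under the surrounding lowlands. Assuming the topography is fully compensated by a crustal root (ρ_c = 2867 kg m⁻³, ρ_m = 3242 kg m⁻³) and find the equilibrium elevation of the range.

Isostatic balance requires: ρ_c h = (ρ_m − ρ_c) r.
h = r (ρ_m − ρ_c) / ρ_c = 11.6 km × (3242 − 2867) / 2867 = 1.52 km.

1.52 km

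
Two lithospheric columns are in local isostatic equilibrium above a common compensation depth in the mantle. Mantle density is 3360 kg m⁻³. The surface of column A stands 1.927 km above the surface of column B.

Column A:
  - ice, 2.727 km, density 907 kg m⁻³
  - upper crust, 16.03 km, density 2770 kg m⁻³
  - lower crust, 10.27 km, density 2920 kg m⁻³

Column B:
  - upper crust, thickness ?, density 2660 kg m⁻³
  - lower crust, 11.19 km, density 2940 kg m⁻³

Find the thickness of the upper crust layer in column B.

Take the compensation level at the base of the deeper column (depth z_c below the surface of column A) and equate Σ ρ_i t_i down to z_c; mantle fills any gap and the z_c terms cancel.
Column A: 2.727×907 + 16.03×2770 + 10.27×2920 + (z_c − 29.027)×3360
Column B: 1.927×0 + x×2660 + 11.19×2940 + (z_c − 1.927 − 11.19 − x)×3360
The z_c×3360 term appears on both sides and cancels. Collect the known terms of each column as K = Σ(ρt)_known − 3360 × (depth of known layers): K_A = 76864.889 − 3360×29.027 = −20665.831; K_B = 32898.6 − 3360×(1.927 + 11.19) = −11174.52.
Balance: K_A = K_B − x×(3360 − 2660), so x = (K_B − K_A)/(3360 − 2660) = 9491.31/700 = 13.6 km.

13.6 km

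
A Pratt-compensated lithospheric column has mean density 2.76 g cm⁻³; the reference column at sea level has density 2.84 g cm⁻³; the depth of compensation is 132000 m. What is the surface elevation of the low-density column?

3830 m

ρ_ref D = ρ (D + h) → h = D (ρ_ref − ρ)/ρ.
h = 132000 m × (2.84 − 2.76)/2.76 = 3830 m.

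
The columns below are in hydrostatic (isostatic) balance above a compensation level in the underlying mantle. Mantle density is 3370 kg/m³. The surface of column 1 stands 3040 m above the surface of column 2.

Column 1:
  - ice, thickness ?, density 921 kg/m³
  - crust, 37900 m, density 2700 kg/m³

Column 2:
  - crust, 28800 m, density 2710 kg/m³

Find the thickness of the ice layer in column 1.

Take the compensation level at the base of the deeper column (depth z_c below the surface of column 1) and equate Σ ρ_i t_i down to z_c; mantle fills any gap and the z_c terms cancel.
Column 1: x×921 + 37900×2700 + (z_c − 37900 − x)×3370
Column 2: 3040×0 + 28800×2710 + (z_c − 3040 − 28800)×3370
The z_c×3370 term appears on both sides and cancels. Collect the known terms of each column as K = Σ(ρt)_known − 3370 × (depth of known layers): K_1 = 102330000 − 3370×37900 = −25393000; K_2 = 78048000 − 3370×(3040 + 28800) = −29252800.
Balance: K_1 − x×(3370 − 921) = K_2, so x = (K_1 − K_2)/(3370 − 921) = 3859800/2449 = 1580 m.

1580 m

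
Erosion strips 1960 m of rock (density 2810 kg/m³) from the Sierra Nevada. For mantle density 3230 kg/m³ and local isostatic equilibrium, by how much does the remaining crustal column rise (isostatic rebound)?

1710 m

Unloading: uplift u = e ρ_c/ρ_m = 1960 m × 2810/3230 = 1710 m.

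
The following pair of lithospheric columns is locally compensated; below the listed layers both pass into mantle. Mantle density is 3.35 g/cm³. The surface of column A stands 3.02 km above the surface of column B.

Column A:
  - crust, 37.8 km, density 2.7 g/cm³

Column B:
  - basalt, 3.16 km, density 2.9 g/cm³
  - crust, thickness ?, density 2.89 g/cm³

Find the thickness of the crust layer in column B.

28.3 km

Take the compensation level at the base of the deeper column (depth z_c below the surface of column A) and equate Σ ρ_i t_i down to z_c; mantle fills any gap and the z_c terms cancel.
Column A: 37.8×2.7 + (z_c − 37.8)×3.35
Column B: 3.02×0 + 3.16×2.9 + x×2.89 + (z_c − 3.02 − 3.16 − x)×3.35
The z_c×3.35 term appears on both sides and cancels. Collect the known terms of each column as K = Σ(ρt)_known − 3.35 × (depth of known layers): K_A = 102.06 − 3.35×37.8 = −24.57; K_B = 9.164 − 3.35×(3.02 + 3.16) = −11.539.
Balance: K_A = K_B − x×(3.35 − 2.89), so x = (K_B − K_A)/(3.35 − 2.89) = 13.031/0.46 = 28.3 km.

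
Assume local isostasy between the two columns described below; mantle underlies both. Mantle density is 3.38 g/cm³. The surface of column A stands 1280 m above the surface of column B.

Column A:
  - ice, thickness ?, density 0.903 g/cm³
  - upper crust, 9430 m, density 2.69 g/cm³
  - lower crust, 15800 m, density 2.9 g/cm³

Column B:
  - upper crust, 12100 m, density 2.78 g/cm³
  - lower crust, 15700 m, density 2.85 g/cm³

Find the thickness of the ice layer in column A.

2350 m

Take the compensation level at the base of the deeper column (depth z_c below the surface of column A) and equate Σ ρ_i t_i down to z_c; mantle fills any gap and the z_c terms cancel.
Column A: x×0.903 + 9430×2.69 + 15800×2.9 + (z_c − 25230 − x)×3.38
Column B: 1280×0 + 12100×2.78 + 15700×2.85 + (z_c − 1280 − 27800)×3.38
The z_c×3.38 term appears on both sides and cancels. Collect the known terms of each column as K = Σ(ρt)_known − 3.38 × (depth of known layers): K_A = 71186.7 − 3.38×25230 = −14090.7; K_B = 78383 − 3.38×(1280 + 27800) = −19907.4.
Balance: K_A − x×(3.38 − 0.903) = K_B, so x = (K_A − K_B)/(3.38 − 0.903) = 5816.7/2.477 = 2350 m.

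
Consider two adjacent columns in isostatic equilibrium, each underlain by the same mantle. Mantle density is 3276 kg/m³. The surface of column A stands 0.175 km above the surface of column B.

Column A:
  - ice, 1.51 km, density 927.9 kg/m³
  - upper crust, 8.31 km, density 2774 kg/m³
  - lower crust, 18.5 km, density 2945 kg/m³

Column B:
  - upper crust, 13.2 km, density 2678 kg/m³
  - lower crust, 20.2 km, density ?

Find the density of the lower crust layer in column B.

Take the compensation level at the base of the deeper column (depth z_c below the surface of column A) and equate Σ ρ_i t_i down to z_c; mantle fills any gap and the z_c terms cancel.
Column A: 1.51×927.9 + 8.31×2774 + 18.5×2945 + (z_c − 28.32)×3276
Column B: 0.175×0 + 13.2×2678 + 20.2×ρ + (z_c − 0.175 − 33.4)×3276
The z_c×3276 term appears on both sides and cancels. Collect the known terms of each column as K = Σ(ρt)_known − 3276 × (depth of known layers): K_A = 78935.569 − 3276×28.32 = −13840.751; K_B = 35349.6 − 3276×(0.175 + 33.4) = −74642.1.
Balance: K_A = K_B + 20.2×ρ, so ρ = (K_A − K_B)/20.2 = 60801.3/20.2 = 3010 kg/m³.

3010 kg/m³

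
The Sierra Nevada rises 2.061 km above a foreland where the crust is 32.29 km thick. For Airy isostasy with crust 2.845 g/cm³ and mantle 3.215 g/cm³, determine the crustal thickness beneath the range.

50.2 km

Root depth r = h ρ_c / (ρ_m − ρ_c) = 2.061 km × 2.845 / 0.37 = 15.85 km.
Total thickness = T + h + r = 32.29 km + 2.061 km + 15.85 km = 50.2 km.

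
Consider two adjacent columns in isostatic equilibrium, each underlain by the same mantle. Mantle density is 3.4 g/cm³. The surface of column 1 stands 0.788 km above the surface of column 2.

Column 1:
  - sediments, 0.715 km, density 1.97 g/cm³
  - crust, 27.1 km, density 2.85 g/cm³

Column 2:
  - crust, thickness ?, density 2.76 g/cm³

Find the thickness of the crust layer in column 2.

20.7 km

Take the compensation level at the base of the deeper column (depth z_c below the surface of column 1) and equate Σ ρ_i t_i down to z_c; mantle fills any gap and the z_c terms cancel.
Column 1: 0.715×1.97 + 27.1×2.85 + (z_c − 27.815)×3.4
Column 2: 0.788×0 + x×2.76 + (z_c − 0.788 − 0 − x)×3.4
The z_c×3.4 term appears on both sides and cancels. Collect the known terms of each column as K = Σ(ρt)_known − 3.4 × (depth of known layers): K_1 = 78.64355 − 3.4×27.815 = −15.92745; K_2 = 0 − 3.4×(0.788 + 0) = −2.6792.
Balance: K_1 = K_2 − x×(3.4 − 2.76), so x = (K_2 − K_1)/(3.4 − 2.76) = 13.2482/0.64 = 20.7 km.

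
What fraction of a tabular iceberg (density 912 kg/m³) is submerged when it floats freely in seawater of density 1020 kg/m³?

Submerged fraction = ρ_obj/ρ_fluid = 912/1020 = 89.4%.

89.4%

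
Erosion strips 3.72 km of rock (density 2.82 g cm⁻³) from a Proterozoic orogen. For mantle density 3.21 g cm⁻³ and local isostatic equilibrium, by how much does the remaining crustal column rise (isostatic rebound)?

3.27 km

Unloading: uplift u = e ρ_c/ρ_m = 3.72 km × 2.82/3.21 = 3.27 km.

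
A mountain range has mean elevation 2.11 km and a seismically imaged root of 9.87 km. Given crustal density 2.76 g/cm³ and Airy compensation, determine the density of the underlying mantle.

Airy balance: ρ_c h = (ρ_m − ρ_c) r → ρ_m = ρ_c (1 + h/r).
ρ_m = 2.76 × (1 + 2.11 km/9.87 km) = 3.35 g/cm³.

3.35 g/cm³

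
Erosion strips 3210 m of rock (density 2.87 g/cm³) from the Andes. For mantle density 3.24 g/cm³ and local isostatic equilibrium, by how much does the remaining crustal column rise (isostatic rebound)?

Unloading: uplift u = e ρ_c/ρ_m = 3210 m × 2.87/3.24 = 2840 m.

2840 m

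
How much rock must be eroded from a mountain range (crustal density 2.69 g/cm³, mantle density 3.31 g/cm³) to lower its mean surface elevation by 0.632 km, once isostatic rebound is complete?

3.37 km

Net drop Δ = e − u = e − e ρ_c/ρ_m = e (ρ_m − ρ_c)/ρ_m.
e = Δ ρ_m/(ρ_m − ρ_c) = 0.632 km × 3.31/0.62 = 3.37 km.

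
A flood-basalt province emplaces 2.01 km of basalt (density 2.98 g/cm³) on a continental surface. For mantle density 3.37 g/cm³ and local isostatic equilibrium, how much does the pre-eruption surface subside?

Subaerial loading: s = t ρ_load / ρ_m.
s = 2.01 km × 2.98/3.37 = 1.78 km.

1.78 km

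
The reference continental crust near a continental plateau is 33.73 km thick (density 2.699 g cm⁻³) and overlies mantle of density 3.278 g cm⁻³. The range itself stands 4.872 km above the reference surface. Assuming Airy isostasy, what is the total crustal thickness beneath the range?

Root depth r = h ρ_c / (ρ_m − ρ_c) = 4.872 km × 2.699 / 0.579 = 22.71 km.
Total thickness = T + h + r = 33.73 km + 4.872 km + 22.71 km = 61.3 km.

61.3 km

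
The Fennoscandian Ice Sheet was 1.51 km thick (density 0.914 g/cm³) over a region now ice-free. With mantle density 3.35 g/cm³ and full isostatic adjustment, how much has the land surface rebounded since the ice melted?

0.412 km

Removing the load lets mantle flow back in; uplift u satisfies ρ_ice t = ρ_m u.
u = t ρ_ice/ρ_m = 1.51 km × 0.914/3.35 = 0.412 km.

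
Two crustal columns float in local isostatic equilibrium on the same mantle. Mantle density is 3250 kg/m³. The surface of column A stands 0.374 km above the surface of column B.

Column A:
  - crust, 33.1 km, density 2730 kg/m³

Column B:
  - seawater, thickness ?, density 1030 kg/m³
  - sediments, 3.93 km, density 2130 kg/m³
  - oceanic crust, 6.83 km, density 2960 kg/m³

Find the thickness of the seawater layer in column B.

Take the compensation level at the base of the deeper column (depth z_c below the surface of column A) and equate Σ ρ_i t_i down to z_c; mantle fills any gap and the z_c terms cancel.
Column A: 33.1×2730 + (z_c − 33.1)×3250
Column B: 0.374×0 + x×1030 + 3.93×2130 + 6.83×2960 + (z_c − 0.374 − 10.76 − x)×3250
The z_c×3250 term appears on both sides and cancels. Collect the known terms of each column as K = Σ(ρt)_known − 3250 × (depth of known layers): K_A = 90363 − 3250×33.1 = −17212; K_B = 28587.7 − 3250×(0.374 + 10.76) = −7597.8.
Balance: K_A = K_B − x×(3250 − 1030), so x = (K_B − K_A)/(3250 − 1030) = 9614.2/2220 = 4.33 km.

4.33 km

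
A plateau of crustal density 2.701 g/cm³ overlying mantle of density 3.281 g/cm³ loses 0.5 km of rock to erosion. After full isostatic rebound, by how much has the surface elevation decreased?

0.0884 km

Rebound u = e ρ_c/ρ_m = 0.5 km × 2.701/3.281 = 0.4116 km.
Net surface drop = e − u = 0.5 km − 0.4116 km = e (ρ_m − ρ_c)/ρ_m = 0.0884 km.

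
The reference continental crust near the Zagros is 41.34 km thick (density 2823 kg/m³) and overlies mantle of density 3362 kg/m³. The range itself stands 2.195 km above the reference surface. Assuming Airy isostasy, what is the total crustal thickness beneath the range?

55 km

Root depth r = h ρ_c / (ρ_m − ρ_c) = 2.195 km × 2823 / 539 = 11.5 km.
Total thickness = T + h + r = 41.34 km + 2.195 km + 11.5 km = 55 km.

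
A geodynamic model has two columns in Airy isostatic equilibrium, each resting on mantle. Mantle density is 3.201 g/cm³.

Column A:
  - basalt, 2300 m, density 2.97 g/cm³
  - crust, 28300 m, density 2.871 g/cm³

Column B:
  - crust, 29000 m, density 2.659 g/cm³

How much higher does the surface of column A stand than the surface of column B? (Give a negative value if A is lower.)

−1830 m

For any compensation level in the mantle, the mantle terms cancel and isostasy reduces to e = (Σt_A − Σt_B) − (Σ(ρt)_A − Σ(ρt)_B) / ρ_m.
Σt_A = 30600 m; Σt_B = 29000 m; Σ(ρt)_A = 88080.3; Σ(ρt)_B = 77111 (in m·g/cm³).
e = (30600 − 29000) − (88080.3 − 77111) / 3.201 = −1830 m.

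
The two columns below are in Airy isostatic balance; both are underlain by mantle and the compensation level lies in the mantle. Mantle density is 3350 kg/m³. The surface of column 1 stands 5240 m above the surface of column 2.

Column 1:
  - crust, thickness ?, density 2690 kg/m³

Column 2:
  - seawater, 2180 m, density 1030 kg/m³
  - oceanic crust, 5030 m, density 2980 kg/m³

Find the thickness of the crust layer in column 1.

37100 m

Take the compensation level at the base of the deeper column (depth z_c below the surface of column 1) and equate Σ ρ_i t_i down to z_c; mantle fills any gap and the z_c terms cancel.
Column 1: x×2690 + (z_c − 0 − x)×3350
Column 2: 5240×0 + 2180×1030 + 5030×2980 + (z_c − 5240 − 7210)×3350
The z_c×3350 term appears on both sides and cancels. Collect the known terms of each column as K = Σ(ρt)_known − 3350 × (depth of known layers): K_1 = 0 − 3350×0 = 0; K_2 = 17234800 − 3350×(5240 + 7210) = −24472700.
Balance: K_1 − x×(3350 − 2690) = K_2, so x = (K_1 − K_2)/(3350 − 2690) = 24472700/660 = 37100 m.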